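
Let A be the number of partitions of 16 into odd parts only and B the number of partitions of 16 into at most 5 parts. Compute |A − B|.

69

Partitions of 16 into odd parts only: 32.
Partitions of 16 into at most 5 parts: 101.
|32 − 101| = 69.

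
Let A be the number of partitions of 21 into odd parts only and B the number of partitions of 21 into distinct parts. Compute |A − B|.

0

Partitions of 21 into odd parts only: 76.
Partitions of 21 into distinct parts: 76.
|76 − 76| = 0.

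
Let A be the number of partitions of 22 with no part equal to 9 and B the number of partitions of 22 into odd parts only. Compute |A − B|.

Partitions of 22 with no part equal to 9: 901.
Partitions of 22 into odd parts only: 89.
|901 − 89| = 812.

812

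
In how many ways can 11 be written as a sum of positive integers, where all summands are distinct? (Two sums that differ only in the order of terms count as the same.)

12

Enumerating:
11
10, 1
9, 2
8, 3
8, 2, 1
7, 4
7, 3, 1
6, 5
6, 4, 1
6, 3, 2
5, 4, 2
5, 3, 2, 1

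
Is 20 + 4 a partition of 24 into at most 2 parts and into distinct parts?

Yes

The parts sum to 24, and the condition 'there are at most 2 summands' holds; the condition 'all summands are distinct' holds.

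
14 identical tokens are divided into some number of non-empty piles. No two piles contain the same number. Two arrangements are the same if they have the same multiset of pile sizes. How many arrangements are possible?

22

They are:
14
1+13
2+12
3+11
1+2+11
4+10
1+3+10
5+9
1+4+9
2+3+9
6+8
1+5+8
2+4+8
1+2+3+8
1+6+7
2+5+7
3+4+7
1+2+4+7
3+5+6
1+2+5+6
1+3+4+6
2+3+4+5
That's 22 in total.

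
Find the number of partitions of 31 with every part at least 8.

They are:
31
23+8
22+9
21+10
20+11
19+12
18+13
17+14
16+15
15+8+8
14+9+8
13+10+8
13+9+9
12+11+8
12+10+9
11+11+9
11+10+10

17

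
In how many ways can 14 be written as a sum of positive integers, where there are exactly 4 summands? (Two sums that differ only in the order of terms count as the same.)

23

Listing the qualifying partitions of 14:
11 + 1 + 1 + 1
10 + 2 + 1 + 1
9 + 3 + 1 + 1
9 + 2 + 2 + 1
8 + 4 + 1 + 1
8 + 3 + 2 + 1
8 + 2 + 2 + 2
7 + 5 + 1 + 1
7 + 4 + 2 + 1
7 + 3 + 3 + 1
7 + 3 + 2 + 2
6 + 6 + 1 + 1
6 + 5 + 2 + 1
6 + 4 + 3 + 1
6 + 4 + 2 + 2
6 + 3 + 3 + 2
5 + 5 + 3 + 1
5 + 5 + 2 + 2
5 + 4 + 4 + 1
5 + 4 + 3 + 2
5 + 3 + 3 + 3
4 + 4 + 4 + 2
4 + 4 + 3 + 3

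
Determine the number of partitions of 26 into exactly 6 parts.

282

There are 282 such partitions.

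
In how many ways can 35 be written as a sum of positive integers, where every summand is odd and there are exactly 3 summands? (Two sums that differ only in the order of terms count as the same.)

A partial list (first 12 by largest part):
33 + 1 + 1
31 + 3 + 1
29 + 5 + 1
29 + 3 + 3
27 + 7 + 1
27 + 5 + 3
25 + 9 + 1
25 + 7 + 3
25 + 5 + 5
23 + 11 + 1
23 + 9 + 3
23 + 7 + 5
…and 18 more, for 30 total.

30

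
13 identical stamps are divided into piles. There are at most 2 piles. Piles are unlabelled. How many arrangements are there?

7

They are:
13
1+12
2+11
3+10
4+9
5+8
6+7
Counting gives 7.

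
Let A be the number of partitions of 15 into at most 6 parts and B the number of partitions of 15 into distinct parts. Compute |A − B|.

Partitions of 15 into at most 6 parts: 110.
Partitions of 15 into distinct parts: 27.
|110 − 27| = 83.

83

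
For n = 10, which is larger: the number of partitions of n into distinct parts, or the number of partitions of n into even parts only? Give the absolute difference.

3

Partitions of 10 into distinct parts: 10.
Partitions of 10 into even parts only: 7.
|10 − 7| = 3.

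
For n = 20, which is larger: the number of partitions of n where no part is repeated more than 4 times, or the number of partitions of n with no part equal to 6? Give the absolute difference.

83

Partitions of 20 where no part is repeated more than 4 times: 409.
Partitions of 20 with no part equal to 6: 492.
|409 − 492| = 83.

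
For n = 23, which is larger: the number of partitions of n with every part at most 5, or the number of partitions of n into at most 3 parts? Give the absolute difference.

Partitions of 23 with every part at most 5: 291.
Partitions of 23 into at most 3 parts: 56.
|291 − 56| = 235.

235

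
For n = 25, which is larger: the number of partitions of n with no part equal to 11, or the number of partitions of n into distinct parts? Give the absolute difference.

1681

Partitions of 25 with no part equal to 11: 1823.
Partitions of 25 into distinct parts: 142.
|1823 − 142| = 1681.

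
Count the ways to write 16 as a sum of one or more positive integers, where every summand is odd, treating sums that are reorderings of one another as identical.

32

A partial list (first 12 by largest part):
1+15
3+13
1+1+1+13
5+11
1+1+3+11
1+1+1+1+1+11
7+9
1+1+5+9
1+3+3+9
1+1+1+1+3+9
1+1+1+1+1+1+1+9
1+1+7+7
…and 20 more, for 32 total.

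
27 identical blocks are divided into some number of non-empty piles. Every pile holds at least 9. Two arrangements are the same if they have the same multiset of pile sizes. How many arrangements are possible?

They are:
27
18 + 9
17 + 10
16 + 11
15 + 12
14 + 13
9 + 9 + 9
That's 7 in total.

7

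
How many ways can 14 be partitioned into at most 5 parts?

70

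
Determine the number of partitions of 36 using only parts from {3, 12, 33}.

5

The partitions of 36 that satisfy the conditions:
33, 3
12, 12, 12
12, 12, 3, 3, 3, 3
12, 3, 3, 3, 3, 3, 3, 3, 3
3, 3, 3, 3, 3, 3, 3, 3, 3, 3, 3, 3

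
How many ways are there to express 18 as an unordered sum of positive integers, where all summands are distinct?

46

A partial list (first 12 by largest part):
18
17 + 1
16 + 2
15 + 3
15 + 2 + 1
14 + 4
14 + 3 + 1
13 + 5
13 + 4 + 1
13 + 3 + 2
12 + 6
12 + 5 + 1
…and 34 more, for 46 total.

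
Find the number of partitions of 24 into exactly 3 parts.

48

A partial list (first 12 by largest part):
22 + 1 + 1
21 + 2 + 1
20 + 3 + 1
20 + 2 + 2
19 + 4 + 1
19 + 3 + 2
18 + 5 + 1
18 + 4 + 2
18 + 3 + 3
17 + 6 + 1
17 + 5 + 2
17 + 4 + 3
…and 36 more, for 48 total.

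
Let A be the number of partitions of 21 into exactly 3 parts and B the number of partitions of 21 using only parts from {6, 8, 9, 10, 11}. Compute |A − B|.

35

Partitions of 21 into exactly 3 parts: 37.
Partitions of 21 using only parts from {6, 8, 9, 10, 11}: 2.
|37 − 2| = 35.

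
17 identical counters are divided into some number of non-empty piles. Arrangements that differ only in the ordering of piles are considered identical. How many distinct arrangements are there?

297

Counting exhaustively, 297 partitions satisfy the conditions.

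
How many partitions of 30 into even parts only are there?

176

Systematic enumeration (by largest part, then next-largest, …) yields 176.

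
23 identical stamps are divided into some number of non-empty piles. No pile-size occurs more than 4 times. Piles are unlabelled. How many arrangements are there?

769

A full systematic count gives 769.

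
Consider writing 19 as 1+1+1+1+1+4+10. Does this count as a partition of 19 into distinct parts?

The parts sum to 19, and the condition 'all summands are distinct' is violated.

No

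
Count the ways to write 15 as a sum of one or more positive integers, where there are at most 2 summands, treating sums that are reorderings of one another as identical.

8

Enumerating:
15
14+1
13+2
12+3
11+4
10+5
9+6
8+7
Counting gives 8.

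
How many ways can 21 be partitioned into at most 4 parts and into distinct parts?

A partial list (first 12 by largest part):
21
20 + 1
19 + 2
18 + 3
18 + 2 + 1
17 + 4
17 + 3 + 1
16 + 5
16 + 4 + 1
16 + 3 + 2
15 + 6
15 + 5 + 1
…and 53 more, for 65 total.

65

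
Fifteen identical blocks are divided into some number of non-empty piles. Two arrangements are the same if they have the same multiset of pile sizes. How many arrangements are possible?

176

Systematic enumeration (by largest part, then next-largest, …) yields 176.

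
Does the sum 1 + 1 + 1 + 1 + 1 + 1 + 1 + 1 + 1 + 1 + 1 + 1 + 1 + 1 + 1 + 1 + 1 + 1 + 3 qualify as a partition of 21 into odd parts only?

Yes

The parts sum to 21, and the condition 'every summand is odd' holds.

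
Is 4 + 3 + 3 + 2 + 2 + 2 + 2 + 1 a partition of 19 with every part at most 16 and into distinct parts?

No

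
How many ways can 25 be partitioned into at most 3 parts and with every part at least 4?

31

There are too many to list fully; the first 12 (by largest part) are:
25
4 + 21
5 + 20
6 + 19
7 + 18
8 + 17
4 + 4 + 17
9 + 16
4 + 5 + 16
10 + 15
4 + 6 + 15
5 + 5 + 15
…and 19 more, for 31 total.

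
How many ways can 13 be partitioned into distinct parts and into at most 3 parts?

Enumerating:
13
1+12
2+11
3+10
1+2+10
4+9
1+3+9
5+8
1+4+8
2+3+8
6+7
1+5+7
2+4+7
2+5+6
3+4+6

15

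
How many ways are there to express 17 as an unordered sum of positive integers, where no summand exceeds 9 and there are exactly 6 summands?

40

A partial list (first 12 by largest part):
1,1,1,1,4,9
1,1,1,2,3,9
1,1,2,2,2,9
1,1,1,1,5,8
1,1,1,2,4,8
1,1,1,3,3,8
1,1,2,2,3,8
1,2,2,2,2,8
1,1,1,1,6,7
1,1,1,2,5,7
1,1,1,3,4,7
1,1,2,2,4,7
…and 28 more, for 40 total.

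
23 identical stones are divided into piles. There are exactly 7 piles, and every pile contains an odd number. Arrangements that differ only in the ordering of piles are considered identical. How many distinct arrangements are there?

21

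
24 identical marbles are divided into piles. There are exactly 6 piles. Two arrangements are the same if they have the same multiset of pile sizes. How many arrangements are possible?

199

Direct enumeration gives 199 partitions.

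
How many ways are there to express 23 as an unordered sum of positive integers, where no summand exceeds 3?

56

A partial list (first 12 by largest part):
3+3+3+3+3+3+3+2
3+3+3+3+3+3+3+1+1
3+3+3+3+3+3+2+2+1
3+3+3+3+3+3+2+1+1+1
3+3+3+3+3+3+1+1+1+1+1
3+3+3+3+3+2+2+2+2
3+3+3+3+3+2+2+2+1+1
3+3+3+3+3+2+2+1+1+1+1
3+3+3+3+3+2+1+1+1+1+1+1
3+3+3+3+3+1+1+1+1+1+1+1+1
3+3+3+3+2+2+2+2+2+1
3+3+3+3+2+2+2+2+1+1+1
…and 44 more, for 56 total.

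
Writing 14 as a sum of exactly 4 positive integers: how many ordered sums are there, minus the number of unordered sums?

Compositions: C(13,3) = 286.
Partitions of 14 into exactly 4 parts: 23.
Difference: 286 − 23 = 263.

263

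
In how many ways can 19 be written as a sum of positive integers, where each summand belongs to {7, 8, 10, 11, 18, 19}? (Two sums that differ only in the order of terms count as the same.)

2

Listing the qualifying partitions of 19:
19
8, 11
Counting gives 2.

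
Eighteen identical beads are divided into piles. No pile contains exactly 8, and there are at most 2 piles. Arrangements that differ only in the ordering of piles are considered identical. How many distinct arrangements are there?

9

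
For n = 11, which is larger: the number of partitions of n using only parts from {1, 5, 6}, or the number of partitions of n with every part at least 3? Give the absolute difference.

1

Partitions of 11 using only parts from {1, 5, 6}: 5.
Partitions of 11 with every part at least 3: 6.
|5 − 6| = 1.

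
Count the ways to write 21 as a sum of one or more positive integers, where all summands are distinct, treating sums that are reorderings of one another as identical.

76

A full systematic count gives 76.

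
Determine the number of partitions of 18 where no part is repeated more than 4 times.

Counting exhaustively, 262 partitions satisfy the conditions.

262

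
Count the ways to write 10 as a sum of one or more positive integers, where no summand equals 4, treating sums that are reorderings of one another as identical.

31

There are too many to list fully; the first 12 (by largest part) are:
10
1+9
2+8
1+1+8
3+7
1+2+7
1+1+1+7
1+3+6
2+2+6
1+1+2+6
1+1+1+1+6
5+5
…and 19 more, for 31 total.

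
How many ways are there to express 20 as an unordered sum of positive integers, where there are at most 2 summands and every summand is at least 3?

9

Listing the qualifying partitions of 20:
20
17,3
16,4
15,5
14,6
13,7
12,8
11,9
10,10
That's 9 in total.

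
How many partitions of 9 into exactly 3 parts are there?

7

Enumerating:
7, 1, 1
6, 2, 1
5, 3, 1
5, 2, 2
4, 4, 1
4, 3, 2
3, 3, 3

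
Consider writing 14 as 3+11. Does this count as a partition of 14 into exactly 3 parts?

The parts sum to 14, and the condition 'there are exactly 3 summands' is violated.

No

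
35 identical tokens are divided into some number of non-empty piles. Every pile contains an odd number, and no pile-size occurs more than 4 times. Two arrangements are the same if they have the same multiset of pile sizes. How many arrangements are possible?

244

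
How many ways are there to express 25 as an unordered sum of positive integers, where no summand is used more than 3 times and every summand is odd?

There are too many to list fully; the first 12 (by largest part) are:
25
23+1+1
21+3+1
19+5+1
19+3+3
19+3+1+1+1
17+7+1
17+5+3
17+5+1+1+1
17+3+3+1+1
15+9+1
15+7+3
…and 42 more, for 54 total.

54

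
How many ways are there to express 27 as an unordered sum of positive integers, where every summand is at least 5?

42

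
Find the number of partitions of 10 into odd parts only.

10

They are:
9, 1
7, 3
7, 1, 1, 1
5, 5
5, 3, 1, 1
5, 1, 1, 1, 1, 1
3, 3, 3, 1
3, 3, 1, 1, 1, 1
3, 1, 1, 1, 1, 1, 1, 1
1, 1, 1, 1, 1, 1, 1, 1, 1, 1
That's 10 in total.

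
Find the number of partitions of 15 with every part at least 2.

41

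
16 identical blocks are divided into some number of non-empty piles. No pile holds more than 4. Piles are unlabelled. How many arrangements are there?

64

There are too many to list fully; the first 12 (by largest part) are:
4+4+4+4
4+4+4+3+1
4+4+4+2+2
4+4+4+2+1+1
4+4+4+1+1+1+1
4+4+3+3+2
4+4+3+3+1+1
4+4+3+2+2+1
4+4+3+2+1+1+1
4+4+3+1+1+1+1+1
4+4+2+2+2+2
4+4+2+2+2+1+1
…and 52 more, for 64 total.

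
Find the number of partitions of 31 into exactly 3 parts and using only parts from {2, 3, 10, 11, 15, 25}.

2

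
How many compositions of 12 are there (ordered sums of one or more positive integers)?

The number of compositions of n is 2^(n−1); here 2^11 = 2048.

2048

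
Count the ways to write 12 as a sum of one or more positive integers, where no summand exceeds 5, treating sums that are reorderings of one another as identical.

47

A partial list (first 12 by largest part):
5+5+2
5+5+1+1
5+4+3
5+4+2+1
5+4+1+1+1
5+3+3+1
5+3+2+2
5+3+2+1+1
5+3+1+1+1+1
5+2+2+2+1
5+2+2+1+1+1
5+2+1+1+1+1+1
…and 35 more, for 47 total.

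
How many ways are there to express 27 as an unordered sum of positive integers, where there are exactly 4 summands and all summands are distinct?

There are 72 such partitions.

72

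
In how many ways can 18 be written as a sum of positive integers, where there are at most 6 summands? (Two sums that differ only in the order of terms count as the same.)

There are 199 such partitions.

199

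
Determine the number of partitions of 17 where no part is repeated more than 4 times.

205

Counting exhaustively, 205 partitions satisfy the conditions.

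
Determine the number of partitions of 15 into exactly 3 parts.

They are:
13+1+1
12+2+1
11+3+1
11+2+2
10+4+1
10+3+2
9+5+1
9+4+2
9+3+3
8+6+1
8+5+2
8+4+3
7+7+1
7+6+2
7+5+3
7+4+4
6+6+3
6+5+4
5+5+5

19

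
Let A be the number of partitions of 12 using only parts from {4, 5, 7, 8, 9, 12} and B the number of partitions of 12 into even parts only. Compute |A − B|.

Partitions of 12 using only parts from {4, 5, 7, 8, 9, 12}: 4.
Partitions of 12 into even parts only: 11.
|4 − 11| = 7.

7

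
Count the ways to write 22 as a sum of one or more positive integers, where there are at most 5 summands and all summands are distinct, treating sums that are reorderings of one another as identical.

88

Enumerating by decreasing first part gives 88 partitions in all.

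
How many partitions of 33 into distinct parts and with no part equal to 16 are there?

411

Direct enumeration gives 411 partitions.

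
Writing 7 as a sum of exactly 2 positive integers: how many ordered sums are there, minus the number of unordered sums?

3

Ordered (compositions into 2 parts): C(6,1) = 6.
Partitions of 7 into exactly 2 parts: 3.
Difference: 6 − 3 = 3.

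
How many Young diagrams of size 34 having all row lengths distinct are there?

512

Systematic enumeration (by largest part, then next-largest, …) yields 512.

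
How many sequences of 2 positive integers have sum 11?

A composition of 11 into 2 positive parts is chosen by placing 1 dividers among the 10 gaps between 11 units: C(10,1) = 10.

10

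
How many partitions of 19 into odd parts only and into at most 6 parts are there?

24

Listing the qualifying partitions of 19:
19
17 + 1 + 1
15 + 3 + 1
15 + 1 + 1 + 1 + 1
13 + 5 + 1
13 + 3 + 3
13 + 3 + 1 + 1 + 1
11 + 7 + 1
11 + 5 + 3
11 + 5 + 1 + 1 + 1
11 + 3 + 3 + 1 + 1
9 + 9 + 1
9 + 7 + 3
9 + 7 + 1 + 1 + 1
9 + 5 + 5
9 + 5 + 3 + 1 + 1
9 + 3 + 3 + 3 + 1
7 + 7 + 5
7 + 7 + 3 + 1 + 1
7 + 5 + 5 + 1 + 1
7 + 5 + 3 + 3 + 1
7 + 3 + 3 + 3 + 3
5 + 5 + 5 + 3 + 1
5 + 5 + 3 + 3 + 3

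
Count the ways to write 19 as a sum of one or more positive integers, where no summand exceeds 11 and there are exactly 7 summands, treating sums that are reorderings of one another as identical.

63

A partial list (first 12 by largest part):
1,1,1,1,1,3,11
1,1,1,1,2,2,11
1,1,1,1,1,4,10
1,1,1,1,2,3,10
1,1,1,2,2,2,10
1,1,1,1,1,5,9
1,1,1,1,2,4,9
1,1,1,1,3,3,9
1,1,1,2,2,3,9
1,1,2,2,2,2,9
1,1,1,1,1,6,8
1,1,1,1,2,5,8
…and 51 more, for 63 total.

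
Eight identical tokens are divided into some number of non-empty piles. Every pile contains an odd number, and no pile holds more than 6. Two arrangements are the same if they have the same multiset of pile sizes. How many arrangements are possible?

5

The partitions of 8 that satisfy the conditions:
5, 3
5, 1, 1, 1
3, 3, 1, 1
3, 1, 1, 1, 1, 1
1, 1, 1, 1, 1, 1, 1, 1
Counting gives 5.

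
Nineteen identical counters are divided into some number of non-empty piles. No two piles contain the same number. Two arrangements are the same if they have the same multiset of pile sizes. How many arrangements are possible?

A partial list (first 12 by largest part):
19
18+1
17+2
16+3
16+2+1
15+4
15+3+1
14+5
14+4+1
14+3+2
13+6
13+5+1
…and 42 more, for 54 total.

54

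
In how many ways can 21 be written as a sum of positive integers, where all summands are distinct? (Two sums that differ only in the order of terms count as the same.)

There are 76 such partitions.

76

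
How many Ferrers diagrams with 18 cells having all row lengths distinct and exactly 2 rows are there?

8

Enumerating:
1, 17
2, 16
3, 15
4, 14
5, 13
6, 12
7, 11
8, 10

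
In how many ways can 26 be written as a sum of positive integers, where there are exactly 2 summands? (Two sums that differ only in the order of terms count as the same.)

They are:
25,1
24,2
23,3
22,4
21,5
20,6
19,7
18,8
17,9
16,10
15,11
14,12
13,13
That's 13 in total.

13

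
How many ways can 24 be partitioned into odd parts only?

There are 122 such partitions.

122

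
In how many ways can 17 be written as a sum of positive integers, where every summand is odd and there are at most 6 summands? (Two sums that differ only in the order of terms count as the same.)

They are:
17
15+1+1
13+3+1
13+1+1+1+1
11+5+1
11+3+3
11+3+1+1+1
9+7+1
9+5+3
9+5+1+1+1
9+3+3+1+1
7+7+3
7+7+1+1+1
7+5+5
7+5+3+1+1
7+3+3+3+1
5+5+5+1+1
5+5+3+3+1
5+3+3+3+3

19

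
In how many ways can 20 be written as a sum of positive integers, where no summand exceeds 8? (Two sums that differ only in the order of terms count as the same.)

There are 434 such partitions.

434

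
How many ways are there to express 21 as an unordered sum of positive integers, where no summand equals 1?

A full systematic count gives 165.

165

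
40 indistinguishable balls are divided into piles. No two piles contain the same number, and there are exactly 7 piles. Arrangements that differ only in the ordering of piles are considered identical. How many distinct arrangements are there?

There are too many to list fully; the first 12 (by largest part) are:
19,6,5,4,3,2,1
18,7,5,4,3,2,1
17,8,5,4,3,2,1
17,7,6,4,3,2,1
16,9,5,4,3,2,1
16,8,6,4,3,2,1
16,7,6,5,3,2,1
15,10,5,4,3,2,1
15,9,6,4,3,2,1
15,8,7,4,3,2,1
15,8,6,5,3,2,1
15,7,6,5,4,2,1
…and 53 more, for 65 total.

65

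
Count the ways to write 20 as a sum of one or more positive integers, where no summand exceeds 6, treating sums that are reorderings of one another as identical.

Direct enumeration gives 282 partitions.

282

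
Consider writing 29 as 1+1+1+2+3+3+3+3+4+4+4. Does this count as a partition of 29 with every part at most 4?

Yes

The parts sum to 29, and the condition 'no summand exceeds 4' holds.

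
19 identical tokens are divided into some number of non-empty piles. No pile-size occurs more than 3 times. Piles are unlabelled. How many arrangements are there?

258

There are 258 such partitions.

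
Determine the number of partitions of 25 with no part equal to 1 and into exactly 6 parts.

Counting exhaustively, 71 partitions satisfy the conditions.

71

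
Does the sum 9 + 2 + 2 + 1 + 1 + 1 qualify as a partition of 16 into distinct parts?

The parts sum to 16, and the condition 'all summands are distinct' is violated.

No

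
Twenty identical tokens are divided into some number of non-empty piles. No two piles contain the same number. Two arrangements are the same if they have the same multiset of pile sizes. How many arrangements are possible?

A partial list (first 12 by largest part):
20
19 + 1
18 + 2
17 + 3
17 + 2 + 1
16 + 4
16 + 3 + 1
15 + 5
15 + 4 + 1
15 + 3 + 2
14 + 6
14 + 5 + 1
…and 52 more, for 64 total.

64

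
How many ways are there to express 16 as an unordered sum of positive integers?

Direct enumeration gives 231 partitions.

231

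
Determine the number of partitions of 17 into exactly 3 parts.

24

The partitions of 17 that satisfy the conditions:
15,1,1
14,2,1
13,3,1
13,2,2
12,4,1
12,3,2
11,5,1
11,4,2
11,3,3
10,6,1
10,5,2
10,4,3
9,7,1
9,6,2
9,5,3
9,4,4
8,8,1
8,7,2
8,6,3
8,5,4
7,7,3
7,6,4
7,5,5
6,6,5
That's 24 in total.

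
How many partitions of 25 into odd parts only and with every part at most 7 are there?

56

A partial list (first 12 by largest part):
1+3+7+7+7
1+1+1+1+7+7+7
1+5+5+7+7
3+3+5+7+7
1+1+1+3+5+7+7
1+1+1+1+1+1+5+7+7
1+1+3+3+3+7+7
1+1+1+1+1+3+3+7+7
1+1+1+1+1+1+1+1+3+7+7
1+1+1+1+1+1+1+1+1+1+1+7+7
3+5+5+5+7
1+1+1+5+5+5+7
…and 44 more, for 56 total.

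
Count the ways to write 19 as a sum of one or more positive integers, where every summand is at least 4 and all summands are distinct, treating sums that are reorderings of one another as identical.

11

They are:
19
15 + 4
14 + 5
13 + 6
12 + 7
11 + 8
10 + 9
10 + 5 + 4
9 + 6 + 4
8 + 7 + 4
8 + 6 + 5
Counting gives 11.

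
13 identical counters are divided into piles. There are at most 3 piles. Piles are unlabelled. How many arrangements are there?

The partitions of 13 that satisfy the conditions:
13
12,1
11,2
11,1,1
10,3
10,2,1
9,4
9,3,1
9,2,2
8,5
8,4,1
8,3,2
7,6
7,5,1
7,4,2
7,3,3
6,6,1
6,5,2
6,4,3
5,5,3
5,4,4
Counting gives 21.

21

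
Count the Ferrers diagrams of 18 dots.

385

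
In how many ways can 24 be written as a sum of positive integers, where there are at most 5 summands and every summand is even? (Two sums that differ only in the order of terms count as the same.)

A partial list (first 12 by largest part):
24
22,2
20,4
20,2,2
18,6
18,4,2
18,2,2,2
16,8
16,6,2
16,4,4
16,4,2,2
16,2,2,2,2
…and 35 more, for 47 total.

47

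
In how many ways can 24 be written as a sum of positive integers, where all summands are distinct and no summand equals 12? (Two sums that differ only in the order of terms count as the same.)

108

Systematic enumeration (by largest part, then next-largest, …) yields 108.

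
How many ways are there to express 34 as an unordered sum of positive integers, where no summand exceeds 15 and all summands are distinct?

Systematic enumeration (by largest part, then next-largest, …) yields 263.

263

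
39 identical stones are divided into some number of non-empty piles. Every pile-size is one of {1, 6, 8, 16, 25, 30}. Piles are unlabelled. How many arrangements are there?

41

A partial list (first 12 by largest part):
30+8+1
30+6+1+1+1
30+1+1+1+1+1+1+1+1+1
25+8+6
25+8+1+1+1+1+1+1
25+6+6+1+1
25+6+1+1+1+1+1+1+1+1
25+1+1+1+1+1+1+1+1+1+1+1+1+1+1
16+16+6+1
16+16+1+1+1+1+1+1+1
16+8+8+6+1
16+8+8+1+1+1+1+1+1+1
…and 29 more, for 41 total.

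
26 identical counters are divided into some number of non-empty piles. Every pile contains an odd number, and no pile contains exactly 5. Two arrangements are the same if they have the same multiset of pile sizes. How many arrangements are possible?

89

Enumerating by decreasing first part gives 89 partitions in all.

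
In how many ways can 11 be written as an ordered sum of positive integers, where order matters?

The number of compositions of n is 2^(n−1); here 2^10 = 1024.

1024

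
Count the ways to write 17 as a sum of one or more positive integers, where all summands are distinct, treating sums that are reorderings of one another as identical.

38

A partial list (first 12 by largest part):
17
16 + 1
15 + 2
14 + 3
14 + 2 + 1
13 + 4
13 + 3 + 1
12 + 5
12 + 4 + 1
12 + 3 + 2
11 + 6
11 + 5 + 1
…and 26 more, for 38 total.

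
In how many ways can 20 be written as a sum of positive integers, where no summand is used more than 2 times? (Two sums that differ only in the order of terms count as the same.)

A full systematic count gives 202.

202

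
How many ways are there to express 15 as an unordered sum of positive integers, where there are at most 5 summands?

84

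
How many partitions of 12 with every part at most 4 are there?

34

A partial list (first 12 by largest part):
4+4+4
1+3+4+4
2+2+4+4
1+1+2+4+4
1+1+1+1+4+4
2+3+3+4
1+1+3+3+4
1+2+2+3+4
1+1+1+2+3+4
1+1+1+1+1+3+4
2+2+2+2+4
1+1+2+2+2+4
…and 22 more, for 34 total.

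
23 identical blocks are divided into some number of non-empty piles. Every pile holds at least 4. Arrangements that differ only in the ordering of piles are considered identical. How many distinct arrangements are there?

39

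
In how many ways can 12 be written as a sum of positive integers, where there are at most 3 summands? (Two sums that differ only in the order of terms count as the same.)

19

Listing the qualifying partitions of 12:
12
11 + 1
10 + 2
10 + 1 + 1
9 + 3
9 + 2 + 1
8 + 4
8 + 3 + 1
8 + 2 + 2
7 + 5
7 + 4 + 1
7 + 3 + 2
6 + 6
6 + 5 + 1
6 + 4 + 2
6 + 3 + 3
5 + 5 + 2
5 + 4 + 3
4 + 4 + 4
That's 19 in total.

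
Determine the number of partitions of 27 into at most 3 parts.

Direct enumeration gives 75 partitions.

75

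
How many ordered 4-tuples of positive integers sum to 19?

816

Equivalently, choose which 3 of the 18 gaps become plus signs: C(18,3) = 816.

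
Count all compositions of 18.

Each of the 17 gaps between 18 units is either a break or not: 2^17 = 131072.

131072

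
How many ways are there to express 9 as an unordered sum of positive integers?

30

There are too many to list fully; the first 12 (by largest part) are:
9
8 + 1
7 + 2
7 + 1 + 1
6 + 3
6 + 2 + 1
6 + 1 + 1 + 1
5 + 4
5 + 3 + 1
5 + 2 + 2
5 + 2 + 1 + 1
5 + 1 + 1 + 1 + 1
…and 18 more, for 30 total.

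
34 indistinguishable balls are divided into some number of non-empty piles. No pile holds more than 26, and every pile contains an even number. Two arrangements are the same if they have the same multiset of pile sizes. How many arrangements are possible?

A full systematic count gives 290.

290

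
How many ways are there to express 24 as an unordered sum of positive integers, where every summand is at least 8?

Enumerating:
24
16 + 8
15 + 9
14 + 10
13 + 11
12 + 12
8 + 8 + 8
That's 7 in total.

7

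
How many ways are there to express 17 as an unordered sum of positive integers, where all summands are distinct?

38

There are too many to list fully; the first 12 (by largest part) are:
17
16, 1
15, 2
14, 3
14, 2, 1
13, 4
13, 3, 1
12, 5
12, 4, 1
12, 3, 2
11, 6
11, 5, 1
…and 26 more, for 38 total.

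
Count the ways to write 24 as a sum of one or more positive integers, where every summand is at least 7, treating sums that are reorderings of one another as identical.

The partitions of 24 that satisfy the conditions:
24
17+7
16+8
15+9
14+10
13+11
12+12
10+7+7
9+8+7
8+8+8

10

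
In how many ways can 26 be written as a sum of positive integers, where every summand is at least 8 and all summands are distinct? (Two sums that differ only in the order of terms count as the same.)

6

Listing the qualifying partitions of 26:
26
18+8
17+9
16+10
15+11
14+12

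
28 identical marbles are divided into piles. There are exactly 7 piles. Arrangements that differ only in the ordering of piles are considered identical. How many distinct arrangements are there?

Direct enumeration gives 436 partitions.

436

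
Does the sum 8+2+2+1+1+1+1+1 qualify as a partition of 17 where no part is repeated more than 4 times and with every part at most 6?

No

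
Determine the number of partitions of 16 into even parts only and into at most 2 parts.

5

The partitions of 16 that satisfy the conditions:
16
14, 2
12, 4
10, 6
8, 8
That's 5 in total.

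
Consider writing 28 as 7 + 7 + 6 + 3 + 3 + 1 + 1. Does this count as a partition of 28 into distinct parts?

No

The parts sum to 28, and the condition 'all summands are distinct' is violated.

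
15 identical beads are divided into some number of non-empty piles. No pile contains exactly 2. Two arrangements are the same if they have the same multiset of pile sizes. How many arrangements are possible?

75

Counting exhaustively, 75 partitions satisfy the conditions.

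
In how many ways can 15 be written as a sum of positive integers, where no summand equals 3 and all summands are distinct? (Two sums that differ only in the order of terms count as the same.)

17

They are:
15
14+1
13+2
12+2+1
11+4
10+5
10+4+1
9+6
9+5+1
9+4+2
8+7
8+6+1
8+5+2
8+4+2+1
7+6+2
7+5+2+1
6+5+4
Counting gives 17.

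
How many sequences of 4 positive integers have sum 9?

A composition of 9 into 4 positive parts is chosen by placing 3 dividers among the 8 gaps between 9 units: C(8,3) = 56.

56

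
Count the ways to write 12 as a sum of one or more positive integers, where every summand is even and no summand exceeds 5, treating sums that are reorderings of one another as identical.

Enumerating:
4, 4, 4
4, 4, 2, 2
4, 2, 2, 2, 2
2, 2, 2, 2, 2, 2
Counting gives 4.

4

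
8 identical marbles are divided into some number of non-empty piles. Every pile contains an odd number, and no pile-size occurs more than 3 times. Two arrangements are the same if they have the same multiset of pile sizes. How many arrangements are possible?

4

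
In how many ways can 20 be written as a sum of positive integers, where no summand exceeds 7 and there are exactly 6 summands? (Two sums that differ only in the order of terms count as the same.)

A partial list (first 12 by largest part):
1 + 1 + 1 + 3 + 7 + 7
1 + 1 + 2 + 2 + 7 + 7
1 + 1 + 1 + 4 + 6 + 7
1 + 1 + 2 + 3 + 6 + 7
1 + 2 + 2 + 2 + 6 + 7
1 + 1 + 1 + 5 + 5 + 7
1 + 1 + 2 + 4 + 5 + 7
1 + 1 + 3 + 3 + 5 + 7
1 + 2 + 2 + 3 + 5 + 7
2 + 2 + 2 + 2 + 5 + 7
1 + 1 + 3 + 4 + 4 + 7
1 + 2 + 2 + 4 + 4 + 7
…and 36 more, for 48 total.

48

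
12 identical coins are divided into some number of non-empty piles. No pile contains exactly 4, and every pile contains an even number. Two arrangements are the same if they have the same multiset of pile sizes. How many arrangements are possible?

Enumerating:
12
10 + 2
8 + 2 + 2
6 + 6
6 + 2 + 2 + 2
2 + 2 + 2 + 2 + 2 + 2

6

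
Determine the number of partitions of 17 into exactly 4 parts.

39

There are too many to list fully; the first 12 (by largest part) are:
1+1+1+14
1+1+2+13
1+1+3+12
1+2+2+12
1+1+4+11
1+2+3+11
2+2+2+11
1+1+5+10
1+2+4+10
1+3+3+10
2+2+3+10
1+1+6+9
…and 27 more, for 39 total.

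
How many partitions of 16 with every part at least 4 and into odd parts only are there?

They are:
11,5
9,7

2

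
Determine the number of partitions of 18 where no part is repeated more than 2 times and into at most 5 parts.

There are 114 such partitions.

114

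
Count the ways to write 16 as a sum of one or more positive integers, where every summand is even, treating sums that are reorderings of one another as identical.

Enumerating:
16
14,2
12,4
12,2,2
10,6
10,4,2
10,2,2,2
8,8
8,6,2
8,4,4
8,4,2,2
8,2,2,2,2
6,6,4
6,6,2,2
6,4,4,2
6,4,2,2,2
6,2,2,2,2,2
4,4,4,4
4,4,4,2,2
4,4,2,2,2,2
4,2,2,2,2,2,2
2,2,2,2,2,2,2,2

22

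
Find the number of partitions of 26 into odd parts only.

Counting exhaustively, 165 partitions satisfy the conditions.

165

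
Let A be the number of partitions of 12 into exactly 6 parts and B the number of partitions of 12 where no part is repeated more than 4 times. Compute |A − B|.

Partitions of 12 into exactly 6 parts: 11.
Partitions of 12 where no part is repeated more than 4 times: 60.
|11 − 60| = 49.

49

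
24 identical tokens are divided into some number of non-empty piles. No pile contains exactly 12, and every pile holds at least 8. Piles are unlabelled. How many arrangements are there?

6

They are:
24
16,8
15,9
14,10
13,11
8,8,8
That's 6 in total.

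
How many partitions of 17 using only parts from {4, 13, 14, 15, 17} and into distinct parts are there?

Enumerating:
17
13 + 4

2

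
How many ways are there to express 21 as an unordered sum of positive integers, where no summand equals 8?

691

There are 691 such partitions.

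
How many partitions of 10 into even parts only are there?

7

Listing the qualifying partitions of 10:
10
8+2
6+4
6+2+2
4+4+2
4+2+2+2
2+2+2+2+2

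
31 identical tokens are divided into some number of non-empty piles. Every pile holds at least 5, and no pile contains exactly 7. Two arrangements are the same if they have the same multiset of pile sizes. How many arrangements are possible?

There are too many to list fully; the first 12 (by largest part) are:
31
26 + 5
25 + 6
23 + 8
22 + 9
21 + 10
21 + 5 + 5
20 + 11
20 + 6 + 5
19 + 12
19 + 6 + 6
18 + 13
…and 42 more, for 54 total.

54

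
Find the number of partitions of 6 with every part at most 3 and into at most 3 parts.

3

The partitions of 6 that satisfy the conditions:
3 + 3
1 + 2 + 3
2 + 2 + 2
That's 3 in total.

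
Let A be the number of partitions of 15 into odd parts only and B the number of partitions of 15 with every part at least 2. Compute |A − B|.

14

Partitions of 15 into odd parts only: 27.
Partitions of 15 with every part at least 2: 41.
|27 − 41| = 14.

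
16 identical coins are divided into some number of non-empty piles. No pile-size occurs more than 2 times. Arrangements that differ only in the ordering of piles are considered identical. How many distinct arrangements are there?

There are 89 such partitions.

89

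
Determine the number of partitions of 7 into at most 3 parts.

8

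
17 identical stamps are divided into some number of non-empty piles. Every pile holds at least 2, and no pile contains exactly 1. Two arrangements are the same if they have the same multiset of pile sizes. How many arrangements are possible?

66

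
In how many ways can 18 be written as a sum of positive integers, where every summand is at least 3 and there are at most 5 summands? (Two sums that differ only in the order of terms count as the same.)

32

A partial list (first 12 by largest part):
18
3+15
4+14
5+13
6+12
3+3+12
7+11
3+4+11
8+10
3+5+10
4+4+10
9+9
…and 20 more, for 32 total.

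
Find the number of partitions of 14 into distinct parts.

22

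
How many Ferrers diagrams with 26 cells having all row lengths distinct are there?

A full systematic count gives 165.

165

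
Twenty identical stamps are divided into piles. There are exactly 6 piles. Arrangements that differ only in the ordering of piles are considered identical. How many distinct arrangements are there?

Systematic enumeration (by largest part, then next-largest, …) yields 90.

90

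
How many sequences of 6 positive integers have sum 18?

6188

By stars and bars with positive parts, the count is C(17,5) = 6188.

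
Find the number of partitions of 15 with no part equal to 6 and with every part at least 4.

6

The partitions of 15 that satisfy the conditions:
15
4+11
5+10
7+8
4+4+7
5+5+5
Counting gives 6.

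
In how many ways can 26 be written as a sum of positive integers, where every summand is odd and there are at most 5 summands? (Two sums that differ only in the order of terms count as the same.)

34

There are too many to list fully; the first 12 (by largest part) are:
1, 25
3, 23
1, 1, 1, 23
5, 21
1, 1, 3, 21
7, 19
1, 1, 5, 19
1, 3, 3, 19
9, 17
1, 1, 7, 17
1, 3, 5, 17
3, 3, 3, 17
…and 22 more, for 34 total.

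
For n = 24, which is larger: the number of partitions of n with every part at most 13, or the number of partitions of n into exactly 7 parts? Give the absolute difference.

Partitions of 24 with every part at most 13: 1436.
Partitions of 24 into exactly 7 parts: 201.
|1436 − 201| = 1235.

1235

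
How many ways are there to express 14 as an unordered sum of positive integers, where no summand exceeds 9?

123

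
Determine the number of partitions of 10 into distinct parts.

10

They are:
10
9, 1
8, 2
7, 3
7, 2, 1
6, 4
6, 3, 1
5, 4, 1
5, 3, 2
4, 3, 2, 1
Counting gives 10.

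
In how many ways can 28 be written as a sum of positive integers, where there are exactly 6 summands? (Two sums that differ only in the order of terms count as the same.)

391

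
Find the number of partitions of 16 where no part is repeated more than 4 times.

Counting exhaustively, 164 partitions satisfy the conditions.

164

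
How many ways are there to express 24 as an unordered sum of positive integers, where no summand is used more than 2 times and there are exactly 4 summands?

101

Systematic enumeration (by largest part, then next-largest, …) yields 101.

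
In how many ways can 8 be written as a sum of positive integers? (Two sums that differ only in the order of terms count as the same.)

22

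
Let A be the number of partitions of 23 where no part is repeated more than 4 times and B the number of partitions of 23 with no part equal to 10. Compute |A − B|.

385

Partitions of 23 where no part is repeated more than 4 times: 769.
Partitions of 23 with no part equal to 10: 1154.
|769 − 1154| = 385.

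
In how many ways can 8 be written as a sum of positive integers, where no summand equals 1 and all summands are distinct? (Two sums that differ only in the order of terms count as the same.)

Enumerating:
8
2, 6
3, 5

3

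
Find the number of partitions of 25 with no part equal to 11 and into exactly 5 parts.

Counting exhaustively, 169 partitions satisfy the conditions.

169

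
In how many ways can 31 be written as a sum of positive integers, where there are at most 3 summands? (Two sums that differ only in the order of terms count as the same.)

A full systematic count gives 96.

96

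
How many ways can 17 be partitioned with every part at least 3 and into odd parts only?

The partitions of 17 that satisfy the conditions:
17
11 + 3 + 3
9 + 5 + 3
7 + 7 + 3
7 + 5 + 5
5 + 3 + 3 + 3 + 3
That's 6 in total.

6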